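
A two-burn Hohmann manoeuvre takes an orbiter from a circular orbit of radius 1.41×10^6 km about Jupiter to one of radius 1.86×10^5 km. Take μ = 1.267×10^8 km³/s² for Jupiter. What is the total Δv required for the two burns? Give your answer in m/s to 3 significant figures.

Δv = 13500 m/s

Semi-major axis of the transfer orbit: a_t = (1.410×10^6 + 1.860×10^5)/2 = 7.980×10^5 km.
At r₁ the circular-orbit speed is v₁ = √(μ/r₁) = 9.4794 km/s.
Transfer-orbit speed at r₁ (vis-viva): v_a = √[μ(2/r₁ − 1/a_t)] = 4.5765 km/s.
First burn Δv₁ = |v_a − v₁| = 4.903 km/s.
At r₂, v₂ = √(μ/r₂) = 26.0995 km/s.
Transfer-orbit speed at r₂: v_p = √[μ(2/r₂ − 1/a_t)] = 34.6928 km/s.
Second burn Δv₂ = |v₂ − v_p| = 8.593 km/s.
Total Δv = Δv₁ + Δv₂ = 13.50 km/s.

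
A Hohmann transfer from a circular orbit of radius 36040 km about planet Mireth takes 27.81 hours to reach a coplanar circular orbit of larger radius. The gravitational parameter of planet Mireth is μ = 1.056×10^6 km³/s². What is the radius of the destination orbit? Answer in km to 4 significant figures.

Transfer time t = 27.81 hours = 1.00116×10^5 s, and t = π√(a_t³/μ).
So a_t = (μ t²/π²)^(1/3) = (1.056×10^6 × (1.00116×10^5)² / π²)^(1/3) = 1.0236×10^5 km.
Since a_t = (r₁ + r₂)/2, r₂ = 2a_t − r₁ = 2×1.0236×10^5 − 36040 = 1.6868×10^5 km.

r₂ = 1.687×10^5 km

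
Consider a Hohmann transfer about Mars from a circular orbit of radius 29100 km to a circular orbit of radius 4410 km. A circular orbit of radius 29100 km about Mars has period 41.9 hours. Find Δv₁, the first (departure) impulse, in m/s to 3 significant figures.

From Kepler's third law T² = 4π²r³/μ at r = 29100 km, T = 41.9 hours = 41.9 × 3600 s = 1.5084×10^5 s: μ = 4π²r³/T² = 42756.8 km³/s².
The Hohmann ellipse has a_t = (r₁ + r₂)/2 = 16755 km.
On the circular orbit at r = 29100 km, v_c = √(μ/r) = 1.21215 km/s.
Transfer-orbit speed at the same r (vis-viva, a = a_t): v_t = √[μ(2/r − 1/a_t)] = 0.621875 km/s.
Δv₁ = |v_t − v_c| = |0.621875 − 1.21215| = 0.5903 km/s.

Δv₁ = 590 m/s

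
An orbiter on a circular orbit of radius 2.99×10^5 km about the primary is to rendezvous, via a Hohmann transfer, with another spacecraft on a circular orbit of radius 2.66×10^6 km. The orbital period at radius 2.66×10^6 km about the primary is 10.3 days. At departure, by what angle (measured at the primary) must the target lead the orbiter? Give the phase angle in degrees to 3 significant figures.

From Kepler's third law T² = 4π²r³/μ at r = 2.66×10^6 km, T = 10.3 days = 10.3 × 86400 s = 8.8992×10^5 s: μ = 4π²r³/T² = 9.38216×10^8 km³/s².
Transfer-ellipse semi-major axis a_t = (r₁ + r₂)/2 = (2.990×10^5 + 2.660×10^6)/2 = 1.4795×10^6 km.
Transfer time t = π√(a_t³/μ) = 1.84574×10^5 s.
The target's mean motion on its circular orbit is ω₂ = √(μ/r₂³) = 7.06039×10^-6 rad/s.
Angle swept by the target during transfer: ω₂·t = 1.3032 rad = 74.67°.
The orbiter traverses 180° on the transfer ellipse, so the target must lead by 180° − 74.67° = 105°.

φ = 105°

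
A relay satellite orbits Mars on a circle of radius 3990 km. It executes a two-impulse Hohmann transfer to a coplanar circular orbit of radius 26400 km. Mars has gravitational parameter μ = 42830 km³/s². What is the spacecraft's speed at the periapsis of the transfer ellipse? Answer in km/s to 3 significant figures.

v = 4.32 km/s

Transfer-ellipse semi-major axis a_t = (r₁ + r₂)/2 = (3990 + 26400)/2 = 15195 km.
At periapsis, r = 3990 km.
From the vis-viva equation, v = √[μ(2/r − 1/a_t)] = 4.319 km/s.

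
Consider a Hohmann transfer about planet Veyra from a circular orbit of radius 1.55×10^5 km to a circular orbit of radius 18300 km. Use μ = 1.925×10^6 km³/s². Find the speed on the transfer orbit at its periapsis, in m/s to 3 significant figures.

v = 13700 m/s

Semi-major axis of the transfer orbit: a_t = (1.550×10^5 + 18300)/2 = 86650 km.
At periapsis, r = 18300 km.
From the vis-viva equation, v = √[μ(2/r − 1/a_t)] = 13.72 km/s.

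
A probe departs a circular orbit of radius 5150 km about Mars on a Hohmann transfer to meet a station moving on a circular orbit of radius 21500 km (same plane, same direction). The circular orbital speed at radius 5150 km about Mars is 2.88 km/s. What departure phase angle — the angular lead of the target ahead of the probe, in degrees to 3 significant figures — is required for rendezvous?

φ = 92.2°

From the circular-orbit relation v² = μ/r at r = 5150 km: μ = v²r = (2.88)² × 5150 = 42716.2 km³/s².
Transfer-ellipse semi-major axis a_t = (r₁ + r₂)/2 = (5150 + 21500)/2 = 13325 km.
The half-period of the transfer ellipse is t = π√(a_t³/μ) = 23380 s.
The target's mean motion on its circular orbit is ω₂ = √(μ/r₂³) = 6.556×10^-5 rad/s.
Angle swept by the target during transfer: ω₂·t = 1.5328 rad = 87.82°.
Arrival is 180° from departure on the ellipse, so φ = 180° − 87.82° = 92.2°.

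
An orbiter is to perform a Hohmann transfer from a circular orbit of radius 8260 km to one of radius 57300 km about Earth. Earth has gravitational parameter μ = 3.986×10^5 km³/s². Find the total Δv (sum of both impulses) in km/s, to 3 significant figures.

Δv = 3.55 km/s

Semi-major axis of the transfer orbit: a_t = (8260 + 57300)/2 = 32780 km.
At r₁ the circular-orbit speed is v₁ = √(μ/r₁) = 6.9467 km/s.
Transfer-orbit speed at r₁ (vis-viva equation): v_p = √[μ(2/r₁ − 1/a_t)] = 9.1844 km/s.
First burn Δv₁ = |v_p − v₁| = 2.2377 km/s.
Circular speed at r₂: v₂ = √(μ/r₂) = 2.6375 km/s.
Transfer-orbit speed at r₂: v_a = √[μ(2/r₂ − 1/a_t)] = 1.3240 km/s.
Second burn Δv₂ = |v₂ − v_a| = 1.3135 km/s.
Δv = Δv₁ + Δv₂ = 2.2377 + 1.3135 = 3.551 km/s.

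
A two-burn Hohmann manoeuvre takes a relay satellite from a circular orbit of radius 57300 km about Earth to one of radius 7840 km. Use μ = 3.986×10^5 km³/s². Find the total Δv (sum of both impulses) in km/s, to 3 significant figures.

The Hohmann ellipse has a_t = (r₁ + r₂)/2 = 32570 km.
At r₁ the circular-orbit speed is v₁ = √(μ/r₁) = 2.6375 km/s.
Transfer-orbit speed at r₁ (v² = μ(2/r − 1/a)): v_a = √[μ(2/r₁ − 1/a_t)] = 1.2940 km/s.
First burn Δv₁ = |v_a − v₁| = 1.3435 km/s.
Circular speed at r₂: v₂ = √(μ/r₂) = 7.13035 km/s.
Transfer-orbit speed at r₂: v_p = √[μ(2/r₂ − 1/a_t)] = 9.45756 km/s.
Second burn Δv₂ = |v₂ − v_p| = 2.3272 km/s.
Total Δv = Δv₁ + Δv₂ = 3.671 km/s.

Δv = 3.67 km/s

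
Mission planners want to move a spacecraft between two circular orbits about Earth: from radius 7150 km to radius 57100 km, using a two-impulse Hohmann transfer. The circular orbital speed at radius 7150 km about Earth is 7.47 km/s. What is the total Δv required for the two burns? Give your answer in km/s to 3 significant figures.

Δv = 3.89 km/s

From the circular-orbit relation v² = μ/r at r = 7150 km: μ = v²r = (7.47)² × 7150 = 3.98976×10^5 km³/s².
The Hohmann ellipse has a_t = (r₁ + r₂)/2 = 32125 km.
Circular speed at r₁: v₁ = √(μ/r₁) = √(3.98976×10^5/7150) = 7.470 km/s.
Transfer-orbit speed at r₁ (vis-viva equation): v_p = √[μ(2/r₁ − 1/a_t)] = 9.959 km/s.
First burn Δv₁ = |v_p − v₁| = 2.489 km/s.
Circular speed at r₂: v₂ = √(μ/r₂) = 2.643 km/s.
Transfer-orbit speed at r₂: v_a = √[μ(2/r₂ − 1/a_t)] = 1.247 km/s.
Second burn Δv₂ = |v₂ − v_a| = 1.396 km/s.
Δv = Δv₁ + Δv₂ = 2.489 + 1.396 = 3.885 km/s.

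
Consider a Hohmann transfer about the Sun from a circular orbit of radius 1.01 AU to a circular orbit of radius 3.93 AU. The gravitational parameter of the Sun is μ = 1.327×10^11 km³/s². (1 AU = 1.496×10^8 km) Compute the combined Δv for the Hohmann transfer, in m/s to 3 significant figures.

Δv = 13200 m/s

In km: r₁ = 1.01 × 1.496×10^8 = 1.51096×10^8 km; r₂ = 3.93 × 1.496×10^8 = 5.87928×10^8 km.
Transfer-ellipse semi-major axis a_t = (r₁ + r₂)/2 = (1.51096×10^8 + 5.87928×10^8)/2 = 3.69512×10^8 km.
Circular speed at r₁: v₁ = √(μ/r₁) = √(1.327×10^11/1.51096×10^8) = 29.6353 km/s.
On the transfer ellipse at r₁, v² = μ(2/r − 1/a) gives v_p = √[μ(2/r₁ − 1/a_t)] = 37.3815 km/s.
First burn Δv₁ = |v_p − v₁| = 7.746 km/s.
Circular speed at r₂: v₂ = √(μ/r₂) = 15.024 km/s.
Transfer-orbit speed at r₂: v_a = √[μ(2/r₂ − 1/a_t)] = 9.6070 km/s.
Second burn Δv₂ = |v₂ − v_a| = 5.417 km/s.
Total Δv = Δv₁ + Δv₂ = 13.16 km/s.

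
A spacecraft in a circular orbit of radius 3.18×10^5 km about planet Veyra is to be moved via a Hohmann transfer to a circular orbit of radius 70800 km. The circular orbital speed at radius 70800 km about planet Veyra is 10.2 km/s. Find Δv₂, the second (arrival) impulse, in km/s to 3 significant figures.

From the circular-orbit relation v² = μ/r at r = 70800 km: μ = v²r = (10.2)² × 70800 = 7.36603×10^6 km³/s².
Transfer-ellipse semi-major axis a_t = (r₁ + r₂)/2 = (3.180×10^5 + 70800)/2 = 1.944×10^5 km.
Circular speed at r = 70800 km: v_c = √(μ/r) = 10.200 km/s.
Vis-viva on the transfer ellipse at r = 70800 km gives v_t = √[μ(2/r − 1/a_t)] = 13.046 km/s.
Δv₂ = |v_t − v_c| = |13.046 − 10.200| = 2.846 km/s.

Δv₂ = 2.85 km/s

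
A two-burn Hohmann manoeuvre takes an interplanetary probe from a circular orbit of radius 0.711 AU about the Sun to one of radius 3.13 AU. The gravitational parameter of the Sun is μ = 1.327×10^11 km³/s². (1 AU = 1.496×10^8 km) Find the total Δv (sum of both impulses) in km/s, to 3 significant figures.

In km: r₁ = 0.711 × 1.496×10^8 = 1.063656×10^8 km; r₂ = 3.13 × 1.496×10^8 = 4.68248×10^8 km.
Transfer-ellipse semi-major axis a_t = (r₁ + r₂)/2 = (1.063656×10^8 + 4.68248×10^8)/2 = 2.873068×10^8 km.
Circular speed at r₁: v₁ = √(μ/r₁) = √(1.327×10^11/1.063656×10^8) = 35.321 km/s.
Transfer-orbit speed at r₁ (vis-viva): v_p = √[μ(2/r₁ − 1/a_t)] = 45.092 km/s.
First burn Δv₁ = |v_p − v₁| = 9.771 km/s.
At r₂, v₂ = √(μ/r₂) = 16.834 km/s.
Transfer-orbit speed at r₂: v_a = √[μ(2/r₂ − 1/a_t)] = 10.243 km/s.
Second burn Δv₂ = |v₂ − v_a| = 6.591 km/s.
Total Δv = Δv₁ + Δv₂ = 16.36 km/s.

Δv = 16.4 km/s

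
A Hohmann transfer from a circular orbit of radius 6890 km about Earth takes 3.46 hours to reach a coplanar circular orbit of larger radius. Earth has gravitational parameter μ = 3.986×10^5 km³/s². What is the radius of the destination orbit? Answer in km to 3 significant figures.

r₂ = 30000 km

Transfer time t = 3.46 hours = 12456 s, and t = π√(a_t³/μ).
So a_t = (μ t²/π²)^(1/3) = (3.986×10^5 × (12456)² / π²)^(1/3) = 18436 km.
Since a_t = (r₁ + r₂)/2, r₂ = 2a_t − r₁ = 2×18436 − 6890 = 29982 km.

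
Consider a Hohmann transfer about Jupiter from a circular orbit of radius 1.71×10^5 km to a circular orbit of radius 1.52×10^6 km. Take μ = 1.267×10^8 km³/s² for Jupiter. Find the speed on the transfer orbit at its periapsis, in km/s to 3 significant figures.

Transfer-ellipse semi-major axis a_t = (r₁ + r₂)/2 = (1.710×10^5 + 1.520×10^6)/2 = 8.455×10^5 km.
At periapsis, r = 1.710×10^5 km.
Vis-viva: v = √[μ(2/r − 1/a_t)] = √[1.267×10^8 × (2/1.710×10^5 − 1/8.455×10^5)] = 36.50 km/s.

v = 36.5 km/s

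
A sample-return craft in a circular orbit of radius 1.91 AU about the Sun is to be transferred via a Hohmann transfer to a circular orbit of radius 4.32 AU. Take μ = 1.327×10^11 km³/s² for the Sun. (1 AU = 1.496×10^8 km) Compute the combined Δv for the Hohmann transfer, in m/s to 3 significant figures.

In km: r₁ = 1.91 × 1.496×10^8 = 2.85736×10^8 km; r₂ = 4.32 × 1.496×10^8 = 6.46272×10^8 km.
Transfer-ellipse semi-major axis a_t = (r₁ + r₂)/2 = (2.85736×10^8 + 6.46272×10^8)/2 = 4.66004×10^8 km.
At r₁ the circular-orbit speed is v₁ = √(μ/r₁) = 21.550 km/s.
Transfer-orbit speed at r₁ (vis-viva equation): v_p = √[μ(2/r₁ − 1/a_t)] = 25.378 km/s.
First burn Δv₁ = |v_p − v₁| = 3.828 km/s.
Circular speed at r₂: v₂ = √(μ/r₂) = 14.3294 km/s.
Transfer-orbit speed at r₂: v_a = √[μ(2/r₂ − 1/a_t)] = 11.2206 km/s.
Second burn Δv₂ = |v₂ − v_a| = 3.109 km/s.
Δv = Δv₁ + Δv₂ = 3.828 + 3.109 = 6.937 km/s.

Δv = 6940 m/s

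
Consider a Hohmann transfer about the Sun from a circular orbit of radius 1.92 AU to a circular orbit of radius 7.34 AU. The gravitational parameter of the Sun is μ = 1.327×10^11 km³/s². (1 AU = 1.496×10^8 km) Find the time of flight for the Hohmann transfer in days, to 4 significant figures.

In km: r₁ = 1.92 × 1.496×10^8 = 2.87232×10^8 km; r₂ = 7.34 × 1.496×10^8 = 1.098064×10^9 km.
The Hohmann ellipse has a_t = (r₁ + r₂)/2 = 6.92648×10^8 km.
Transfer time t = π√(a_t³/μ) = π√((6.92648×10^8)³ / 1.327×10^11) = 1.5721×10^8 s.
Converting: 1.5721×10^8 s ÷ 86400 s/day = 1820 days.

t = 1820 days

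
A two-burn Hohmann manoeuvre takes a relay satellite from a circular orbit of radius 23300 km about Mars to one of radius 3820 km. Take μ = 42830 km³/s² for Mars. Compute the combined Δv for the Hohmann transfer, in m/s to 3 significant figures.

Transfer-ellipse semi-major axis a_t = (r₁ + r₂)/2 = (23300 + 3820)/2 = 13560 km.
Circular speed at r₁: v₁ = √(μ/r₁) = √(42830/23300) = 1.3558 km/s.
On the transfer ellipse at r₁, v² = μ(2/r − 1/a) gives v_a = √[μ(2/r₁ − 1/a_t)] = 0.71961 km/s.
First burn Δv₁ = |v_a − v₁| = 0.6362 km/s.
Circular speed at r₂: v₂ = √(μ/r₂) = 3.348 km/s.
Transfer-orbit speed at r₂: v_p = √[μ(2/r₂ − 1/a_t)] = 4.389 km/s.
Second burn Δv₂ = |v₂ − v_p| = 1.041 km/s.
Total Δv = Δv₁ + Δv₂ = 1.677 km/s.

Δv = 1680 m/s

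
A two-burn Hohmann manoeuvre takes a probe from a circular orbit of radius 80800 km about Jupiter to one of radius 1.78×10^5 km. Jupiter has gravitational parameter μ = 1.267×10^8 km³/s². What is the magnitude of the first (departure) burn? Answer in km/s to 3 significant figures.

Δv₁ = 6.84 km/s

Semi-major axis of the transfer orbit: a_t = (80800 + 1.780×10^5)/2 = 1.294×10^5 km.
On the circular orbit at r = 80800 km, v_c = √(μ/r) = 39.599 km/s.
Vis-viva on the transfer ellipse at r = 80800 km gives v_t = √[μ(2/r − 1/a_t)] = 46.444 km/s.
Δv₁ = |v_t − v_c| = |46.444 − 39.599| = 6.845 km/s.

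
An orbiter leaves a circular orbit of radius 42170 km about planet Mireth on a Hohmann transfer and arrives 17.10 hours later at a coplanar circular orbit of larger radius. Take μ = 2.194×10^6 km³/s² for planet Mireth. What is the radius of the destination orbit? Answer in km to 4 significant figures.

Transfer time t = 17.10 hours = 61560 s, and t = π√(a_t³/μ).
So a_t = (μ t²/π²)^(1/3) = (2.194×10^6 × (61560)² / π²)^(1/3) = 94445 km.
Since a_t = (r₁ + r₂)/2, r₂ = 2a_t − r₁ = 2×94445 − 42170 = 1.4672×10^5 km.

r₂ = 1.467×10^5 km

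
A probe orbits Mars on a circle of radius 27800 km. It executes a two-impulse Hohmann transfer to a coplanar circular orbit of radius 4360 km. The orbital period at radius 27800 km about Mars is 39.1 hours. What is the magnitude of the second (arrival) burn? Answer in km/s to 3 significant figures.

Δv₂ = 0.987 km/s

From Kepler's third law T² = 4π²r³/μ at r = 27800 km, T = 39.1 hours = 39.1 × 3600 s = 1.4076×10^5 s: μ = 4π²r³/T² = 42809.1 km³/s².
Transfer-ellipse semi-major axis a_t = (r₁ + r₂)/2 = (27800 + 4360)/2 = 16080 km.
On the circular orbit at r = 4360 km, v_c = √(μ/r) = 3.1335 km/s.
Transfer-orbit speed at the same r (vis-viva, a = a_t): v_t = √[μ(2/r − 1/a_t)] = 4.1201 km/s.
Δv₂ = |v_t − v_c| = |4.1201 − 3.1335| = 0.9866 km/s.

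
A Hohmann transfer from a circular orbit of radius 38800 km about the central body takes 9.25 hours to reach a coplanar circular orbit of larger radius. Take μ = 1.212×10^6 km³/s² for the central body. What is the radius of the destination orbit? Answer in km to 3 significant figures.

Transfer time t = 9.25 hours = 33300 s, and t = π√(a_t³/μ).
So a_t = (μ t²/π²)^(1/3) = (1.212×10^6 × (33300)² / π²)^(1/3) = 51447 km.
Since a_t = (r₁ + r₂)/2, r₂ = 2a_t − r₁ = 2×51447 − 38800 = 64094 km.

r₂ = 64100 km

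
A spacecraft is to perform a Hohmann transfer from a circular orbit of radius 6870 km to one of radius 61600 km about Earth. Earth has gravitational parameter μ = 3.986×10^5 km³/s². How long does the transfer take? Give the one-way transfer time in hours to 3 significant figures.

Transfer-ellipse semi-major axis a_t = (r₁ + r₂)/2 = (6870 + 61600)/2 = 34235 km.
Transfer time t = π√(a_t³/μ) = π√((34235)³ / 3.986×10^5) = 31520 s.
Converting: 31520 s ÷ 3600 s/hour = 8.76 hours.

t = 8.76 hours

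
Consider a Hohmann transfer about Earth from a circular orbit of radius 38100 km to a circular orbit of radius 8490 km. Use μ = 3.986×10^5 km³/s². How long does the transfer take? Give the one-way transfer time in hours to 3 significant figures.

t = 4.91 hours

Transfer-ellipse semi-major axis a_t = (r₁ + r₂)/2 = (38100 + 8490)/2 = 23295 km.
Transfer time t = π√(a_t³/μ) = π√((23295)³ / 3.986×10^5) = 17690 s.
Converting: 17690 s ÷ 3600 s/hour = 4.91 hours.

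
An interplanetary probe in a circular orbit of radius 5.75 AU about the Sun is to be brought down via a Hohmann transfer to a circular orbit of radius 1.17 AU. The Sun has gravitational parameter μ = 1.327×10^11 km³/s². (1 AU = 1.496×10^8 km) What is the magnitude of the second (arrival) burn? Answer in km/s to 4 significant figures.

In km: r₁ = 5.75 × 1.496×10^8 = 8.602×10^8 km; r₂ = 1.17 × 1.496×10^8 = 1.75032×10^8 km.
Semi-major axis of the transfer orbit: a_t = (8.602×10^8 + 1.75032×10^8)/2 = 5.17616×10^8 km.
On the circular orbit at r = 1.75032×10^8 km, v_c = √(μ/r) = 27.534 km/s.
Vis-viva on the transfer ellipse at r = 1.75032×10^8 km gives v_t = √[μ(2/r − 1/a_t)] = 35.495 km/s.
Δv₂ = |v_t − v_c| = |35.495 − 27.534| = 7.961 km/s.

Δv₂ = 7.961 km/s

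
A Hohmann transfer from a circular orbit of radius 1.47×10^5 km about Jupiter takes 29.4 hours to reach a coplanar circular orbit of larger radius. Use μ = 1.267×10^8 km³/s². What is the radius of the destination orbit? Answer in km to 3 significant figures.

Transfer time t = 29.4 hours = 1.0584×10^5 s, and t = π√(a_t³/μ).
So a_t = (μ t²/π²)^(1/3) = (1.267×10^8 × (1.0584×10^5)² / π²)^(1/3) = 5.2391×10^5 km.
Since a_t = (r₁ + r₂)/2, r₂ = 2a_t − r₁ = 2×5.2391×10^5 − 1.470×10^5 = 9.0082×10^5 km.

r₂ = 9.01×10^5 km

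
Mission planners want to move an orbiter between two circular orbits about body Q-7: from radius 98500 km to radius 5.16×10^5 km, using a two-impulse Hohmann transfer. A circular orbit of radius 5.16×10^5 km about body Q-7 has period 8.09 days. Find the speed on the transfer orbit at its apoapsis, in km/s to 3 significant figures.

v = 2.63 km/s

From Kepler's third law T² = 4π²r³/μ at r = 5.16×10^5 km, T = 8.09 days = 8.09 × 86400 s = 6.98976×10^5 s: μ = 4π²r³/T² = 1.11016×10^7 km³/s².
Transfer-ellipse semi-major axis a_t = (r₁ + r₂)/2 = (98500 + 5.160×10^5)/2 = 3.0725×10^5 km.
The apoapsis of the transfer ellipse is at r = 5.160×10^5 km.
From the vis-viva equation, v = √[μ(2/r − 1/a_t)] = 2.626 km/s.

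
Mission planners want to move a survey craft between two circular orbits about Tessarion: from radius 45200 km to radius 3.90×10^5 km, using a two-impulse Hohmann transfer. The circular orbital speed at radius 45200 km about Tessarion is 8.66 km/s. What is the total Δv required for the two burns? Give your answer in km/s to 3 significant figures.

From the circular-orbit relation v² = μ/r at r = 45200 km: μ = v²r = (8.66)² × 45200 = 3.38980×10^6 km³/s².
Transfer-ellipse semi-major axis a_t = (r₁ + r₂)/2 = (45200 + 3.900×10^5)/2 = 2.176×10^5 km.
At r₁ the circular-orbit speed is v₁ = √(μ/r₁) = 8.66000 km/s.
On the transfer ellipse at r₁, vis-viva gives v_p = √[μ(2/r₁ − 1/a_t)] = 11.5937 km/s.
First burn Δv₁ = |v_p − v₁| = 2.9337 km/s.
Circular speed at r₂: v₂ = √(μ/r₂) = 2.9482 km/s.
Transfer-orbit speed at r₂: v_a = √[μ(2/r₂ − 1/a_t)] = 1.3437 km/s.
Second burn Δv₂ = |v₂ − v_a| = 1.6045 km/s.
Δv = Δv₁ + Δv₂ = 2.9337 + 1.6045 = 4.538 km/s.

Δv = 4.54 km/s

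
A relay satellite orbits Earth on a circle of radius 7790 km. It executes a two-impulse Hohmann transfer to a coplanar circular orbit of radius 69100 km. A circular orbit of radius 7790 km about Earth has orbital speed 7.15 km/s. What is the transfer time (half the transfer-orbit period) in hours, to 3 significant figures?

From the circular-orbit relation v² = μ/r at r = 7790 km: μ = v²r = (7.15)² × 7790 = 3.98244×10^5 km³/s².
The Hohmann ellipse has a_t = (r₁ + r₂)/2 = 38445 km.
Transfer time t = π√(a_t³/μ) = π√((38445)³ / 3.98244×10^5) = 37530 s.
Converting: 37530 s ÷ 3600 s/hour = 10.4 hours.

t = 10.4 hours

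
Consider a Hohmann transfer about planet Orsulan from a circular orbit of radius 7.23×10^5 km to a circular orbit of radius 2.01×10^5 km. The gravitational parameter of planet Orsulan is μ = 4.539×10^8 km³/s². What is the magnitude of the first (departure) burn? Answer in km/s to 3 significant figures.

Transfer-ellipse semi-major axis a_t = (r₁ + r₂)/2 = (7.230×10^5 + 2.010×10^5)/2 = 4.620×10^5 km.
On the circular orbit at r = 7.230×10^5 km, v_c = √(μ/r) = 25.056 km/s.
Transfer-orbit speed at the same r (vis-viva, a = a_t): v_t = √[μ(2/r − 1/a_t)] = 16.527 km/s.
Δv₁ = |v_t − v_c| = |16.527 − 25.056| = 8.529 km/s.

Δv₁ = 8.53 km/s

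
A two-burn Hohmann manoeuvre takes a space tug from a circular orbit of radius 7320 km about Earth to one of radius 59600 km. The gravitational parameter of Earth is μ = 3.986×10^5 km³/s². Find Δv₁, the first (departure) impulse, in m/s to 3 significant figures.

Δv₁ = 2470 m/s

The Hohmann ellipse has a_t = (r₁ + r₂)/2 = 33460 km.
On the circular orbit at r = 7320 km, v_c = √(μ/r) = 7.3793 km/s.
Vis-viva on the transfer ellipse at r = 7320 km gives v_t = √[μ(2/r − 1/a_t)] = 9.8486 km/s.
Δv₁ = |v_t − v_c| = |9.8486 − 7.3793| = 2.469 km/s.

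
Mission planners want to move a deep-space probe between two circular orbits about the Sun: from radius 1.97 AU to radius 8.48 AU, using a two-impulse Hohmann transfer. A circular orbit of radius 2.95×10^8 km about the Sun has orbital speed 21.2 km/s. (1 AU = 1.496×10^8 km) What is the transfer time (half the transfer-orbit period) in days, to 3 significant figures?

From the circular-orbit relation v² = μ/r at r = 2.95×10^8 km: μ = v²r = (21.2)² × 2.95×10^8 = 1.32585×10^11 km³/s².
In km: r₁ = 1.97 × 1.496×10^8 = 2.94712×10^8 km; r₂ = 8.48 × 1.496×10^8 = 1.268608×10^9 km.
Transfer-ellipse semi-major axis a_t = (r₁ + r₂)/2 = (2.94712×10^8 + 1.268608×10^9)/2 = 7.8166×10^8 km.
Transfer time t = π√(a_t³/μ) = π√((7.8166×10^8)³ / 1.32585×10^11) = 1.886×10^8 s.
Converting: 1.886×10^8 s ÷ 86400 s/day = 2180 days.

t = 2180 days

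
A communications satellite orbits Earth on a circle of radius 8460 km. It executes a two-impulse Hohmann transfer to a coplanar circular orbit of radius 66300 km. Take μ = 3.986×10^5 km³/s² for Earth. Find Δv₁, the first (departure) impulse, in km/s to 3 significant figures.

Δv₁ = 2.28 km/s

Semi-major axis of the transfer orbit: a_t = (8460 + 66300)/2 = 37380 km.
Circular speed at r = 8460 km: v_c = √(μ/r) = 6.86410 km/s.
Transfer-orbit speed at the same r (vis-viva, a = a_t): v_t = √[μ(2/r − 1/a_t)] = 9.14157 km/s.
Δv₁ = |v_t − v_c| = |9.14157 − 6.86410| = 2.277 km/s.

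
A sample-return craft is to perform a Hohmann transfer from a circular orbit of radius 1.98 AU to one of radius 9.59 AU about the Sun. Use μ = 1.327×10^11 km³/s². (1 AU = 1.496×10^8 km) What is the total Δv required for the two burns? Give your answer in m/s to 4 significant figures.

Δv = 10080 m/s

In km: r₁ = 1.98 × 1.496×10^8 = 2.96208×10^8 km; r₂ = 9.59 × 1.496×10^8 = 1.434664×10^9 km.
The Hohmann ellipse has a_t = (r₁ + r₂)/2 = 8.65436×10^8 km.
At r₁ the circular-orbit speed is v₁ = √(μ/r₁) = 21.166 km/s.
On the transfer ellipse at r₁, v² = μ(2/r − 1/a) gives v_p = √[μ(2/r₁ − 1/a_t)] = 27.252 km/s.
First burn Δv₁ = |v_p − v₁| = 6.086 km/s.
Circular speed at r₂: v₂ = √(μ/r₂) = 9.6175 km/s.
Transfer-orbit speed at r₂: v_a = √[μ(2/r₂ − 1/a_t)] = 5.6265 km/s.
Second burn Δv₂ = |v₂ − v_a| = 3.991 km/s.
Total Δv = Δv₁ + Δv₂ = 10.08 km/s.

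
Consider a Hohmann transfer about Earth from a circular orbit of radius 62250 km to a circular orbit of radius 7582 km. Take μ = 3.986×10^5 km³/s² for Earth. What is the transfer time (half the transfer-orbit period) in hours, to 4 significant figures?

Transfer-ellipse semi-major axis a_t = (r₁ + r₂)/2 = (62250 + 7582)/2 = 34916 km.
Transfer time t = π√(a_t³/μ) = π√((34916)³ / 3.986×10^5) = 32465 s.
Converting: 32465 s ÷ 3600 s/hour = 9.018 hours.

t = 9.018 hours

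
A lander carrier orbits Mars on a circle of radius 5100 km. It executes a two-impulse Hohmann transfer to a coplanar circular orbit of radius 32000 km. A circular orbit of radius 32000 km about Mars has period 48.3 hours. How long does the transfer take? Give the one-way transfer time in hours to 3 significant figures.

From Kepler's third law T² = 4π²r³/μ at r = 32000 km, T = 48.3 hours = 48.3 × 3600 s = 1.7388×10^5 s: μ = 4π²r³/T² = 42786.9 km³/s².
Semi-major axis of the transfer orbit: a_t = (5100 + 32000)/2 = 18550 km.
Half the transfer-orbit period gives t = π√(a_t³/μ) = 38370 s.
Converting: 38370 s ÷ 3600 s/hour = 10.7 hours.

t = 10.7 hours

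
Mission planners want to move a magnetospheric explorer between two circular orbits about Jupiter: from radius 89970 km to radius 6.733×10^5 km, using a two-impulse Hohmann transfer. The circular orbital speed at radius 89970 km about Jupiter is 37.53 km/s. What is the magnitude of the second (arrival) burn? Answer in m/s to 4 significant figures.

From the circular-orbit relation v² = μ/r at r = 89970 km: μ = v²r = (37.53)² × 89970 = 1.26723×10^8 km³/s².
Semi-major axis of the transfer orbit: a_t = (89970 + 6.733×10^5)/2 = 3.81635×10^5 km.
Circular speed at r = 6.733×10^5 km: v_c = √(μ/r) = 13.719 km/s.
Transfer-orbit speed at the same r (vis-viva, a = a_t): v_t = √[μ(2/r − 1/a_t)] = 6.6611 km/s.
Δv₂ = |v_t − v_c| = |6.6611 − 13.719| = 7.058 km/s.

Δv₂ = 7058 m/s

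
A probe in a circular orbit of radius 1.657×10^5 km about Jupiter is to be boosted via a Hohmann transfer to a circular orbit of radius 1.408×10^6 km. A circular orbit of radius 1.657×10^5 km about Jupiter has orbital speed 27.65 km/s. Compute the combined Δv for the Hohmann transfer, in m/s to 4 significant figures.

From the circular-orbit relation v² = μ/r at r = 1.657×10^5 km: μ = v²r = (27.65)² × 1.657×10^5 = 1.26681×10^8 km³/s².
The Hohmann ellipse has a_t = (r₁ + r₂)/2 = 7.8685×10^5 km.
At r₁ the circular-orbit speed is v₁ = √(μ/r₁) = 27.650 km/s.
On the transfer ellipse at r₁, v² = μ(2/r − 1/a) gives v_p = √[μ(2/r₁ − 1/a_t)] = 36.987 km/s.
First burn Δv₁ = |v_p − v₁| = 9.337 km/s.
At r₂, v₂ = √(μ/r₂) = 9.4854 km/s.
Transfer-orbit speed at r₂: v_a = √[μ(2/r₂ − 1/a_t)] = 4.3528 km/s.
Second burn Δv₂ = |v₂ − v_a| = 5.133 km/s.
Total Δv = Δv₁ + Δv₂ = 14.47 km/s.

Δv = 14470 m/s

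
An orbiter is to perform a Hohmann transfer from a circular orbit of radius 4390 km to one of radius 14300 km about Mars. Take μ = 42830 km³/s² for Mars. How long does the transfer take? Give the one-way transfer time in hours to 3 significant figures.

Transfer-ellipse semi-major axis a_t = (r₁ + r₂)/2 = (4390 + 14300)/2 = 9345 km.
By Kepler's third law the transfer-orbit period is T = 2π√(a_t³/μ), so t = T/2 = 13710 s.
Converting: 13710 s ÷ 3600 s/hour = 3.81 hours.

t = 3.81 hours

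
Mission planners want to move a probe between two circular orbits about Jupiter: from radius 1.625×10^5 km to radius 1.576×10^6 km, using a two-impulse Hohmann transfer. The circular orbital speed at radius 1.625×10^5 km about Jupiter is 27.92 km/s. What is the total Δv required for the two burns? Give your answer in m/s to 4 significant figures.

Δv = 14760 m/s

From the circular-orbit relation v² = μ/r at r = 1.625×10^5 km: μ = v²r = (27.92)² × 1.625×10^5 = 1.26673×10^8 km³/s².
Transfer-ellipse semi-major axis a_t = (r₁ + r₂)/2 = (1.625×10^5 + 1.576×10^6)/2 = 8.6925×10^5 km.
Circular speed at r₁: v₁ = √(μ/r₁) = √(1.26673×10^8/1.625×10^5) = 27.920 km/s.
Transfer-orbit speed at r₁ (v² = μ(2/r − 1/a)): v_p = √[μ(2/r₁ − 1/a_t)] = 37.594 km/s.
First burn Δv₁ = |v_p − v₁| = 9.674 km/s.
At r₂, v₂ = √(μ/r₂) = 8.965 km/s.
Transfer-orbit speed at r₂: v_a = √[μ(2/r₂ − 1/a_t)] = 3.876 km/s.
Second burn Δv₂ = |v₂ − v_a| = 5.089 km/s.
Total Δv = Δv₁ + Δv₂ = 14.76 km/s.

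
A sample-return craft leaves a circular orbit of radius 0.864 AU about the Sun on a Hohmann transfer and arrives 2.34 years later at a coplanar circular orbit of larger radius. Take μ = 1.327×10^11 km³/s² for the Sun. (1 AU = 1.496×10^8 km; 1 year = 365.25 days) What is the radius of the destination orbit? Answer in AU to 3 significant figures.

In km: r₁ = 0.864 × 1.496×10^8 = 1.292544×10^8 km.
Transfer time t = 2.34 years × 365.25 × 86400 s = 7.3844784×10^7 s, and t = π√(a_t³/μ).
So a_t = (μ t²/π²)^(1/3) = (1.327×10^11 × (7.3844784×10^7)² / π²)^(1/3) = 4.1854×10^8 km.
Since a_t = (r₁ + r₂)/2, r₂ = 2a_t − r₁ = 2×4.1854×10^8 − 1.292544×10^8 = 7.078256×10^8 km.
In AU: r₂ = 7.078256×10^8 / 1.496×10^8 = 4.73 AU.

r₂ = 4.73 AU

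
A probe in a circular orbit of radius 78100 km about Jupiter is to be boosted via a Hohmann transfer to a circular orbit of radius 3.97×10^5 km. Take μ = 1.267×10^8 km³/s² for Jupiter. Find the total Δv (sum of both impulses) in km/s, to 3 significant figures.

Δv = 19.4 km/s

The Hohmann ellipse has a_t = (r₁ + r₂)/2 = 2.3755×10^5 km.
At r₁ the circular-orbit speed is v₁ = √(μ/r₁) = 40.28 km/s.
On the transfer ellipse at r₁, vis-viva gives v_p = √[μ(2/r₁ − 1/a_t)] = 52.07 km/s.
First burn Δv₁ = |v_p − v₁| = 11.79 km/s.
Circular speed at r₂: v₂ = √(μ/r₂) = 17.8646 km/s.
Transfer-orbit speed at r₂: v_a = √[μ(2/r₂ − 1/a_t)] = 10.2433 km/s.
Second burn Δv₂ = |v₂ − v_a| = 7.621 km/s.
Δv = Δv₁ + Δv₂ = 11.79 + 7.621 = 19.41 km/s.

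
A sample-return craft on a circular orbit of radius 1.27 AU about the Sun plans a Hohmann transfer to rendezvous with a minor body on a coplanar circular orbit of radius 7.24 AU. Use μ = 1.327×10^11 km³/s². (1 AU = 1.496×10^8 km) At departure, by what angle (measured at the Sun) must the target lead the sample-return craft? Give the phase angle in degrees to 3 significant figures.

φ = 98.9°

In km: r₁ = 1.27 × 1.496×10^8 = 1.89992×10^8 km; r₂ = 7.24 × 1.496×10^8 = 1.083104×10^9 km.
The Hohmann ellipse has a_t = (r₁ + r₂)/2 = 6.36548×10^8 km.
Transfer time t = π√(a_t³/μ) = 1.38504×10^8 s.
The target's mean motion on its circular orbit is ω₂ = √(μ/r₂³) = 1.02195×10^-8 rad/s.
Angle swept by the target during transfer: ω₂·t = 1.4154 rad = 81.10°.
The sample-return craft traverses 180° on the transfer ellipse, so the target must lead by 180° − 81.10° = 98.9°.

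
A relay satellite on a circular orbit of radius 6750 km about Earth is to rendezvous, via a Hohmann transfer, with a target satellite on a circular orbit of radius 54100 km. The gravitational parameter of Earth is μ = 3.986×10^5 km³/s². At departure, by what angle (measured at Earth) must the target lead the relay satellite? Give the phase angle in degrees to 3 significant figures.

φ = 104°

The Hohmann ellipse has a_t = (r₁ + r₂)/2 = 30425 km.
The half-period of the transfer ellipse is t = π√(a_t³/μ) = 26407.5 s.
The target's mean motion on its circular orbit is ω₂ = √(μ/r₂³) = 5.01733×10^-5 rad/s.
Angle swept by the target during transfer: ω₂·t = 1.32495 rad = 75.91°.
Arrival is 180° from departure on the ellipse, so φ = 180° − 75.91° = 104°.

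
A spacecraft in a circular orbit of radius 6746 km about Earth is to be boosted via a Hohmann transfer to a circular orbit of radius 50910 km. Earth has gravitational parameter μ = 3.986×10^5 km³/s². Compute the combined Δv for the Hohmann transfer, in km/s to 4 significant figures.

Δv = 3.973 km/s

The Hohmann ellipse has a_t = (r₁ + r₂)/2 = 28828 km.
Circular speed at r₁: v₁ = √(μ/r₁) = √(3.986×10^5/6746) = 7.6868 km/s.
On the transfer ellipse at r₁, vis-viva gives v_p = √[μ(2/r₁ − 1/a_t)] = 10.215 km/s.
First burn Δv₁ = |v_p − v₁| = 2.528 km/s.
At r₂, v₂ = √(μ/r₂) = 2.79812 km/s.
Transfer-orbit speed at r₂: v_a = √[μ(2/r₂ − 1/a_t)] = 1.35358 km/s.
Second burn Δv₂ = |v₂ − v_a| = 1.445 km/s.
Δv = Δv₁ + Δv₂ = 2.528 + 1.445 = 3.973 km/s.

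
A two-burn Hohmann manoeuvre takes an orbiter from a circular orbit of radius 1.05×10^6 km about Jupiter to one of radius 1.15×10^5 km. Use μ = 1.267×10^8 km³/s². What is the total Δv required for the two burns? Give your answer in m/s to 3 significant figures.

Semi-major axis of the transfer orbit: a_t = (1.050×10^6 + 1.150×10^5)/2 = 5.825×10^5 km.
Circular speed at r₁: v₁ = √(μ/r₁) = √(1.267×10^8/1.050×10^6) = 10.9848 km/s.
On the transfer ellipse at r₁, v² = μ(2/r − 1/a) gives v_a = √[μ(2/r₁ − 1/a_t)] = 4.88084 km/s.
First burn Δv₁ = |v_a − v₁| = 6.1040 km/s.
Circular speed at r₂: v₂ = √(μ/r₂) = 33.192 km/s.
Transfer-orbit speed at r₂: v_p = √[μ(2/r₂ − 1/a_t)] = 44.564 km/s.
Second burn Δv₂ = |v₂ − v_p| = 11.372 km/s.
Total Δv = Δv₁ + Δv₂ = 17.48 km/s.

Δv = 17500 m/s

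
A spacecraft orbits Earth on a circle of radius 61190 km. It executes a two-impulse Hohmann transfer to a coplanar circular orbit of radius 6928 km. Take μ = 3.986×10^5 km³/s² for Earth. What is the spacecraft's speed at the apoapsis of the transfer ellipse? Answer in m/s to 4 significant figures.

The Hohmann ellipse has a_t = (r₁ + r₂)/2 = 34059 km.
The apoapsis of the transfer ellipse is at r = 61190 km.
Vis-viva: v = √[μ(2/r − 1/a_t)] = √[3.986×10^5 × (2/61190 − 1/34059)] = 1.151 km/s.

v = 1151 m/s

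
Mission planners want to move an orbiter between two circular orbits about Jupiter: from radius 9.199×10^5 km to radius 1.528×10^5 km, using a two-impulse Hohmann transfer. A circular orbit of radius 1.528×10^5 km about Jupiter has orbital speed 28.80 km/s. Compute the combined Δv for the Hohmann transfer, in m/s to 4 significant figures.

Δv = 14390 m/s

From the circular-orbit relation v² = μ/r at r = 1.528×10^5 km: μ = v²r = (28.80)² × 1.528×10^5 = 1.26738×10^8 km³/s².
Semi-major axis of the transfer orbit: a_t = (9.199×10^5 + 1.528×10^5)/2 = 5.3635×10^5 km.
At r₁ the circular-orbit speed is v₁ = √(μ/r₁) = 11.738 km/s.
Transfer-orbit speed at r₁ (vis-viva equation): v_a = √[μ(2/r₁ − 1/a_t)] = 6.2650 km/s.
First burn Δv₁ = |v_a − v₁| = 5.473 km/s.
At r₂, v₂ = √(μ/r₂) = 28.800 km/s.
Transfer-orbit speed at r₂: v_p = √[μ(2/r₂ − 1/a_t)] = 37.717 km/s.
Second burn Δv₂ = |v₂ − v_p| = 8.917 km/s.
Total Δv = Δv₁ + Δv₂ = 14.39 km/s.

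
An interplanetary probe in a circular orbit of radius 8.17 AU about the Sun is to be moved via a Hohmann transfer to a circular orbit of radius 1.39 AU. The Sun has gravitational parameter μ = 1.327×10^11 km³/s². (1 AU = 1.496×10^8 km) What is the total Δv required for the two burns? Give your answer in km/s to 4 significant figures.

In km: r₁ = 8.17 × 1.496×10^8 = 1.222232×10^9 km; r₂ = 1.39 × 1.496×10^8 = 2.07944×10^8 km.
The Hohmann ellipse has a_t = (r₁ + r₂)/2 = 7.15088×10^8 km.
At r₁ the circular-orbit speed is v₁ = √(μ/r₁) = 10.42 km/s.
Transfer-orbit speed at r₁ (vis-viva): v_a = √[μ(2/r₁ − 1/a_t)] = 5.619 km/s.
First burn Δv₁ = |v_a − v₁| = 4.801 km/s.
Circular speed at r₂: v₂ = √(μ/r₂) = 25.2617 km/s.
Transfer-orbit speed at r₂: v_p = √[μ(2/r₂ − 1/a_t)] = 33.0263 km/s.
Second burn Δv₂ = |v₂ − v_p| = 7.765 km/s.
Δv = Δv₁ + Δv₂ = 4.801 + 7.765 = 12.57 km/s.

Δv = 12.57 km/s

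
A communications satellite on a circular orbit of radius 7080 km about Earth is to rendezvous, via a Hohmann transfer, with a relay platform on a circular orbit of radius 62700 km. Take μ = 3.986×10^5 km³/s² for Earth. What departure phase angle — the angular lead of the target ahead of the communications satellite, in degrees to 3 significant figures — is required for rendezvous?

Transfer-ellipse semi-major axis a_t = (r₁ + r₂)/2 = (7080 + 62700)/2 = 34890 km.
The half-period of the transfer ellipse is t = π√(a_t³/μ) = 32429 s.
Target angular speed ω₂ = √(μ/r₂³) = 4.0213×10^-5 rad/s.
Angle swept by the target during transfer: ω₂·t = 1.3041 rad = 74.72°.
The communications satellite traverses 180° on the transfer ellipse, so the target must lead by 180° − 74.72° = 105°.

φ = 105°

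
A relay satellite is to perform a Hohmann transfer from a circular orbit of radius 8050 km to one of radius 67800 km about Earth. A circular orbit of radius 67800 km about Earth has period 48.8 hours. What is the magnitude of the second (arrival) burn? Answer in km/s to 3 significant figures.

From Kepler's third law T² = 4π²r³/μ at r = 67800 km, T = 48.8 hours = 48.8 × 3600 s = 1.7568×10^5 s: μ = 4π²r³/T² = 3.98661×10^5 km³/s².
Transfer-ellipse semi-major axis a_t = (r₁ + r₂)/2 = (8050 + 67800)/2 = 37925 km.
Circular speed at r = 67800 km: v_c = √(μ/r) = 2.425 km/s.
Vis-viva on the transfer ellipse at r = 67800 km gives v_t = √[μ(2/r − 1/a_t)] = 1.117 km/s.
Δv₂ = |v_t − v_c| = |1.117 − 2.425| = 1.308 km/s.

Δv₂ = 1.31 km/s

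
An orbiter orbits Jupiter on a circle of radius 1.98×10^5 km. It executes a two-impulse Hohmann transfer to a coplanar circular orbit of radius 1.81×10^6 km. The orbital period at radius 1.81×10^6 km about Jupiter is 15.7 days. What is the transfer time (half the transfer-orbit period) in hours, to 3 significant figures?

t = 77.8 hours

From Kepler's third law T² = 4π²r³/μ at r = 1.81×10^6 km, T = 15.7 days = 15.7 × 86400 s = 1.35648×10^6 s: μ = 4π²r³/T² = 1.27224×10^8 km³/s².
The Hohmann ellipse has a_t = (r₁ + r₂)/2 = 1.004×10^6 km.
By Kepler's third law the transfer-orbit period is T = 2π√(a_t³/μ), so t = T/2 = 2.802×10^5 s.
Converting: 2.802×10^5 s ÷ 3600 s/hour = 77.8 hours.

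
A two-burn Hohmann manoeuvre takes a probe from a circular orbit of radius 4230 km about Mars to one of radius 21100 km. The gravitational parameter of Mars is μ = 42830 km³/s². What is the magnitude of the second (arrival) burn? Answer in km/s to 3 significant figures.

Transfer-ellipse semi-major axis a_t = (r₁ + r₂)/2 = (4230 + 21100)/2 = 12665 km.
Circular speed at r = 21100 km: v_c = √(μ/r) = 1.424731 km/s.
Transfer-orbit speed at the same r (vis-viva, a = a_t): v_t = √[μ(2/r − 1/a_t)] = 0.8233802 km/s.
Δv₂ = |v_t − v_c| = |0.8233802 − 1.424731| = 0.6014 km/s.

Δv₂ = 0.601 km/s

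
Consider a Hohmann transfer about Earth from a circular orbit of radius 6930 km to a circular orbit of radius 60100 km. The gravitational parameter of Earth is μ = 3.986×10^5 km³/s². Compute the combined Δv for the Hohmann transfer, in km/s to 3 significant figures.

Δv = 3.98 km/s

Semi-major axis of the transfer orbit: a_t = (6930 + 60100)/2 = 33515 km.
At r₁ the circular-orbit speed is v₁ = √(μ/r₁) = 7.5841 km/s.
Transfer-orbit speed at r₁ (vis-viva equation): v_p = √[μ(2/r₁ − 1/a_t)] = 10.156 km/s.
First burn Δv₁ = |v_p − v₁| = 2.572 km/s.
At r₂, v₂ = √(μ/r₂) = 2.575 km/s.
Transfer-orbit speed at r₂: v_a = √[μ(2/r₂ − 1/a_t)] = 1.171 km/s.
Second burn Δv₂ = |v₂ − v_a| = 1.404 km/s.
Δv = Δv₁ + Δv₂ = 2.572 + 1.404 = 3.976 km/s.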